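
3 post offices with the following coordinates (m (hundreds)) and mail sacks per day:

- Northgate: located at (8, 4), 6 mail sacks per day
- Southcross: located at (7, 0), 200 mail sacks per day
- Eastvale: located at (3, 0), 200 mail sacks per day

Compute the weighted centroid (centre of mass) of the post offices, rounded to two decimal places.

The minimiser of Σwᵢ‖p−pᵢ‖² is the weighted centroid p* = (Σwᵢpᵢ)/(Σwᵢ).
Σwᵢ = 406.
Σwᵢxᵢ = 6·8 + 200·7 + 200·3 = 2048.
Σwᵢyᵢ = 6·4 + 200·0 + 200·0 = 24.
x* = 2048/406 = 5.04, y* = 24/406 = 0.06.

(5.04, 0.06)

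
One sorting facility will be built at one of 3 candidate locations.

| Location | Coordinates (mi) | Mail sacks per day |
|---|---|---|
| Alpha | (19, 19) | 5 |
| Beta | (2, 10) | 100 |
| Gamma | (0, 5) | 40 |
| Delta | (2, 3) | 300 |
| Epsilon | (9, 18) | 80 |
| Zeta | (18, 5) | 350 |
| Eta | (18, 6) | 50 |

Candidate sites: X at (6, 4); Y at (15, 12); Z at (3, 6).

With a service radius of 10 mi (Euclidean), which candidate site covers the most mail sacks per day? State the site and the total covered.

Coverage radius r = 10 mi; a point is covered iff (Δx)²+(Δy)² ≤ 10² = 100.
  X (6, 4): covers {Beta, Gamma, Delta} → 440
  Y (15, 12): covers {Alpha, Epsilon, Zeta, Eta} → 485
  Z (3, 6): covers {Beta, Gamma, Delta} → 440
Maximum coverage at Y: 485 mail sacks per day.

Y, covering 485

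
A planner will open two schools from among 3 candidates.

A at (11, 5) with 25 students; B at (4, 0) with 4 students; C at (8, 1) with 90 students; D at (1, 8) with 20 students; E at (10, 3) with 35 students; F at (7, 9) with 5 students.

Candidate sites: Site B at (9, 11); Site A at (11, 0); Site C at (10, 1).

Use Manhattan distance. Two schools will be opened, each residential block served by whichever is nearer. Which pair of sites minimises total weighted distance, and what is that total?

{Site B, Site C}, total 643

Evaluate every pair (each demand assigned to the nearer of the two):
  {Site B, Site C}: total = 643
  {Site A, Site C}: total = 778
  {Site B, Site A}: total = 893
Best pair: {Site B, Site C} with total 643.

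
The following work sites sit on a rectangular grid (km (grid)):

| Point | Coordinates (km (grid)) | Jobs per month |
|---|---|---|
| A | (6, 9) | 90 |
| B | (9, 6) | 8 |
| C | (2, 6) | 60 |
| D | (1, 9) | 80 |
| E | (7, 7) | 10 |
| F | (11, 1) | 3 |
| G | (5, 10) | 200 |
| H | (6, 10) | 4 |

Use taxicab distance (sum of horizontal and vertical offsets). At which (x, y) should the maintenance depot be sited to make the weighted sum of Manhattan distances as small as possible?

(5, 9)

Manhattan distance separates: Σwᵢ(|x−xᵢ|+|y−yᵢ|) = Σwᵢ|x−xᵢ| + Σwᵢ|y−yᵢ|, so x and y are optimised independently as 1-D weighted medians.
Total weight W = 455; half = 227.5.
x-coordinate, sorted with cumulative weight:
  x=1 (D, w=80) cum 80
  x=2 (C, w=60) cum 140
  x=5 (G, w=200) cum 340  ← median
  x=6 (A, w=90) cum 430
  x=6 (H, w=4) cum 434
  x=7 (E, w=10) cum 444
  x=9 (B, w=8) cum 452
  x=11 (F, w=3) cum 455
⇒ x* = 5
y-coordinate, sorted with cumulative weight:
  y=1 (F, w=3) cum 3
  y=6 (B, w=8) cum 11
  y=6 (C, w=60) cum 71
  y=7 (E, w=10) cum 81
  y=9 (A, w=90) cum 171
  y=9 (D, w=80) cum 251  ← median
  y=10 (G, w=200) cum 451
  y=10 (H, w=4) cum 455
⇒ y* = 9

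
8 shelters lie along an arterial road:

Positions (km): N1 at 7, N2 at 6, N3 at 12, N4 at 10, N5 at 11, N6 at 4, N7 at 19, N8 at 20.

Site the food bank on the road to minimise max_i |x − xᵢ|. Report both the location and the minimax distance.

location 12, max distance 8

The 1-center on a line is the midpoint of the two extreme points: leftmost at 4, rightmost at 20.
Optimal location = (4 + 20)/2 = 12; maximum distance = (20 − 4)/2 = 8.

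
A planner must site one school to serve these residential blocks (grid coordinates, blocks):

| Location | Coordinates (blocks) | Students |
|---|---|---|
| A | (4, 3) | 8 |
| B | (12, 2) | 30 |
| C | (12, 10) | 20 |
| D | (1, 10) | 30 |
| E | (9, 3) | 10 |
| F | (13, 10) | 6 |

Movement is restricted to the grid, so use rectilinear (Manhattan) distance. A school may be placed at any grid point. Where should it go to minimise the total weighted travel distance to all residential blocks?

Manhattan distance separates: Σwᵢ(|x−xᵢ|+|y−yᵢ|) = Σwᵢ|x−xᵢ| + Σwᵢ|y−yᵢ|, so x and y are optimised independently as 1-D weighted medians.
Total weight W = 104; half = 52.
x-coordinate, sorted with cumulative weight:
  x=1 (D, w=30) cum 30
  x=4 (A, w=8) cum 38
  x=9 (E, w=10) cum 48
  x=12 (B, w=30) cum 78  ← median
  x=12 (C, w=20) cum 98
  x=13 (F, w=6) cum 104
⇒ x* = 12
y-coordinate, sorted with cumulative weight:
  y=2 (B, w=30) cum 30
  y=3 (A, w=8) cum 38
  y=3 (E, w=10) cum 48
  y=10 (C, w=20) cum 68  ← median
  y=10 (D, w=30) cum 98
  y=10 (F, w=6) cum 104
⇒ y* = 10

(12, 10)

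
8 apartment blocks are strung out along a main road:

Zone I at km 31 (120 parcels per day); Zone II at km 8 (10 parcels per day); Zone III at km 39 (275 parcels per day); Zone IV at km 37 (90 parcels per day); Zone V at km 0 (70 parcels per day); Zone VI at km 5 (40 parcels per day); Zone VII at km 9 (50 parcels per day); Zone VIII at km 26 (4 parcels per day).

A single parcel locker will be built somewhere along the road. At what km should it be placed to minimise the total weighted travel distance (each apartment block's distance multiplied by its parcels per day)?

For a sum of weighted absolute distances on a line, the optimum is the weighted median (not the mean). Total weight W = 659; half-weight = 329.5.
Sort by position and accumulate weight:
  km 0 (Zone V, w=70) → cum 70
  km 5 (Zone VI, w=40) → cum 110
  km 8 (Zone II, w=10) → cum 120
  km 9 (Zone VII, w=50) → cum 170
  km 26 (Zone VIII, w=4) → cum 174
  km 31 (Zone I, w=120) → cum 294
  km 37 (Zone IV, w=90) → cum 384  ≥ 329.5 → median here
  km 39 (Zone III, w=275) → cum 659
Optimal location: km 37.

x = 37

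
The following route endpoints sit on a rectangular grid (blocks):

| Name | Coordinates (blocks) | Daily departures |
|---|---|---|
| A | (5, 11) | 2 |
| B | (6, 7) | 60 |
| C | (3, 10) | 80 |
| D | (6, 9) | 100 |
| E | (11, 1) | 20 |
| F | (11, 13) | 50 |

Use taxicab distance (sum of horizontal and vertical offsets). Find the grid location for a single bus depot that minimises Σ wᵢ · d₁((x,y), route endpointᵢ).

(6, 9)

Manhattan distance separates: Σwᵢ(|x−xᵢ|+|y−yᵢ|) = Σwᵢ|x−xᵢ| + Σwᵢ|y−yᵢ|, so x and y are optimised independently as 1-D weighted medians.
Total weight W = 312; half = 156.
x-coordinate, sorted with cumulative weight:
  x=3 (C, w=80) cum 80
  x=5 (A, w=2) cum 82
  x=6 (B, w=60) cum 142
  x=6 (D, w=100) cum 242  ← median
  x=11 (E, w=20) cum 262
  x=11 (F, w=50) cum 312
⇒ x* = 6
y-coordinate, sorted with cumulative weight:
  y=1 (E, w=20) cum 20
  y=7 (B, w=60) cum 80
  y=9 (D, w=100) cum 180  ← median
  y=10 (C, w=80) cum 260
  y=11 (A, w=2) cum 262
  y=13 (F, w=50) cum 312
⇒ y* = 9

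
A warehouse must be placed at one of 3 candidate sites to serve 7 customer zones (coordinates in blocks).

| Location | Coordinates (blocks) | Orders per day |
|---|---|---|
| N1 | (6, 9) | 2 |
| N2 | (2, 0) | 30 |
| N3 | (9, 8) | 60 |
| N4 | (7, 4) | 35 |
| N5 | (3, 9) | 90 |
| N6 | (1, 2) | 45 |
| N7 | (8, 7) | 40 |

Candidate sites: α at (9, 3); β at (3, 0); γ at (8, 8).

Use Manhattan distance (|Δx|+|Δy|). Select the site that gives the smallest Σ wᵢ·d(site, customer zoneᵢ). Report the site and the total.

γ, total 1826 blocks

Total weighted distance at each candidate:
  α (9, 3): total = 2408
  β (3, 0): total = 2644
  γ (8, 8): total = 1826
Minimum is at γ with total 1826 blocks.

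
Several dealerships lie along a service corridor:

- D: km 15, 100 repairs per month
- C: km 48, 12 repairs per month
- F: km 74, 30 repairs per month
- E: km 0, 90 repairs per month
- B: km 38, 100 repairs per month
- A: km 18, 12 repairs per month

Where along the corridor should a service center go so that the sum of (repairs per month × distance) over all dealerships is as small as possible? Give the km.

For a sum of weighted absolute distances on a line, the optimum is the weighted median (not the mean). Total weight W = 344; half-weight = 172.
Sort by position and accumulate weight:
  km 0 (E, w=90) → cum 90
  km 15 (D, w=100) → cum 190  ≥ 172 → median here
  km 18 (A, w=12) → cum 202
  km 38 (B, w=100) → cum 302
  km 48 (C, w=12) → cum 314
  km 74 (F, w=30) → cum 344
Optimal location: km 15.

x = 15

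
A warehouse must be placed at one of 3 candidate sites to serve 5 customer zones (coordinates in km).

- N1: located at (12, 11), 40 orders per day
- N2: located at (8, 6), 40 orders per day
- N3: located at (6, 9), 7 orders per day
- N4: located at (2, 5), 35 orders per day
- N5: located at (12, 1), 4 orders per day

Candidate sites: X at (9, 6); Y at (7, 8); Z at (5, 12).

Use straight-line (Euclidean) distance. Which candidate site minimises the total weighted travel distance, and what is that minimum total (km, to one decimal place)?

Y, total 571.1 km

Total weighted distance at each candidate:
  X (9, 6): total = 573.7
  Y (7, 8): total = 571.1
  Z (5, 12): total = 892.0
Minimum is at Y with total 571.1 km.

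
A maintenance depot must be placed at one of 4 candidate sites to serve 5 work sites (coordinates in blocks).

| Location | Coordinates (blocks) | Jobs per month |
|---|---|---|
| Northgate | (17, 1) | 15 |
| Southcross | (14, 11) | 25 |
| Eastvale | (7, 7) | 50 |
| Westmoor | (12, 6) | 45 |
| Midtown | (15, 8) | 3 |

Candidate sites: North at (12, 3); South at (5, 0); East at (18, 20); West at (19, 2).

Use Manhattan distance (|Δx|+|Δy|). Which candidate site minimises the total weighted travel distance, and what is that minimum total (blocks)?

North, total 964 blocks

Total weighted distance at each candidate:
  North (12, 3): total = 964
  South (5, 0): total = 1784
  East (18, 20): total = 2770
  West (19, 2): total = 1770
Minimum is at North with total 964 blocks.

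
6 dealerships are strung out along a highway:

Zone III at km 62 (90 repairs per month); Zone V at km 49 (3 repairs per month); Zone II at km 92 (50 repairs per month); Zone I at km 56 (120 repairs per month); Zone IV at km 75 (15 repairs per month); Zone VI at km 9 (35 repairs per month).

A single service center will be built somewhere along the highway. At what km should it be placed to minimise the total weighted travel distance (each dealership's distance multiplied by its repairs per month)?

x = 56

For a sum of weighted absolute distances on a line, the optimum is the weighted median (not the mean). Total weight W = 313; half-weight = 156.5.
Sort by position and accumulate weight:
  km 9 (Zone VI, w=35) → cum 35
  km 49 (Zone V, w=3) → cum 38
  km 56 (Zone I, w=120) → cum 158  ≥ 156.5 → median here
  km 62 (Zone III, w=90) → cum 248
  km 75 (Zone IV, w=15) → cum 263
  km 92 (Zone II, w=50) → cum 313
Optimal location: km 56.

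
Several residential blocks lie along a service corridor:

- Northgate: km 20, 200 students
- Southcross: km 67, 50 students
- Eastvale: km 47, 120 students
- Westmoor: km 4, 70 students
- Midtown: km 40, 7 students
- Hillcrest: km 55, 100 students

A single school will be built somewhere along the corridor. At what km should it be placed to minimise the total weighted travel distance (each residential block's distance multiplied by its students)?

For a sum of weighted absolute distances on a line, the optimum is the weighted median (not the mean). Total weight W = 547; half-weight = 273.5.
Sort by position and accumulate weight:
  km 4 (Westmoor, w=70) → cum 70
  km 20 (Northgate, w=200) → cum 270
  km 40 (Midtown, w=7) → cum 277  ≥ 273.5 → median here
  km 47 (Eastvale, w=120) → cum 397
  km 55 (Hillcrest, w=100) → cum 497
  km 67 (Southcross, w=50) → cum 547
Optimal location: km 40.

x = 40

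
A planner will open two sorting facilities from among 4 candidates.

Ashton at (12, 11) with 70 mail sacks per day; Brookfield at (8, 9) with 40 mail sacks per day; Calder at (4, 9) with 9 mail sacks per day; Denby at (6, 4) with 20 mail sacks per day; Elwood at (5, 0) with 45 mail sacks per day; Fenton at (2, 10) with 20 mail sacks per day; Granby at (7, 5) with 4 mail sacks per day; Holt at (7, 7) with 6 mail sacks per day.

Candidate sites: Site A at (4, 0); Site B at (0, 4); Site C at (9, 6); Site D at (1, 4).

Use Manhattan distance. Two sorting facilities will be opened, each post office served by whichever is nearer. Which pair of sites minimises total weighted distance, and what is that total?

Evaluate every pair (each demand assigned to the nearer of the two):
  {Site A, Site C}: total = 1187
  {Site C, Site D}: total = 1422
  {Site B, Site C}: total = 1487
  {Site A, Site D}: total = 2179
  {Site A, Site B}: total = 2348
  {Site B, Site D}: total = 2494
Best pair: {Site A, Site C} with total 1187.

{Site A, Site C}, total 1187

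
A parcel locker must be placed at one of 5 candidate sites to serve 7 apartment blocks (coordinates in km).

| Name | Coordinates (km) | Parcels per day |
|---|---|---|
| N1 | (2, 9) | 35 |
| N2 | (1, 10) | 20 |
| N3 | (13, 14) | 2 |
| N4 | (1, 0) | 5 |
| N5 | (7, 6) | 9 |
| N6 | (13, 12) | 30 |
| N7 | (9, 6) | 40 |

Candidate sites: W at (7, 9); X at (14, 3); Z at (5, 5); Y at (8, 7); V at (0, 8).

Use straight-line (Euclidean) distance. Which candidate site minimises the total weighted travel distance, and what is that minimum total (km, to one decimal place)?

Total weighted distance at each candidate:
  W (7, 9): total = 738.8
  X (14, 3): total = 1427.1
  Z (5, 5): total = 863.1
  Y (8, 7): total = 721.8
  V (0, 8): total = 1034.3
Minimum is at Y with total 721.8 km.

Y, total 721.8 km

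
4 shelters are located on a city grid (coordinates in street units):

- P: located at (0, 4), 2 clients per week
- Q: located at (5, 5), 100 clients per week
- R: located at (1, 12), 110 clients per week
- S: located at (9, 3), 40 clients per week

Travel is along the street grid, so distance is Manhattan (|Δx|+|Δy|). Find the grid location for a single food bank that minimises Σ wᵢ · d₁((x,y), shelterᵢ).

Manhattan distance separates: Σwᵢ(|x−xᵢ|+|y−yᵢ|) = Σwᵢ|x−xᵢ| + Σwᵢ|y−yᵢ|, so x and y are optimised independently as 1-D weighted medians.
Total weight W = 252; half = 126.
x-coordinate, sorted with cumulative weight:
  x=0 (P, w=2) cum 2
  x=1 (R, w=110) cum 112
  x=5 (Q, w=100) cum 212  ← median
  x=9 (S, w=40) cum 252
⇒ x* = 5
y-coordinate, sorted with cumulative weight:
  y=3 (S, w=40) cum 40
  y=4 (P, w=2) cum 42
  y=5 (Q, w=100) cum 142  ← median
  y=12 (R, w=110) cum 252
⇒ y* = 5

(5, 5)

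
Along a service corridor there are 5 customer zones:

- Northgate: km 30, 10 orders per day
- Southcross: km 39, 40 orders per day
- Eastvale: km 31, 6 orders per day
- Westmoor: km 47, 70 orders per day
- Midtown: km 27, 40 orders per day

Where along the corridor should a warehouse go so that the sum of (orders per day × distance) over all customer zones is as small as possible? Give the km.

For a sum of weighted absolute distances on a line, the optimum is the weighted median (not the mean). Total weight W = 166; half-weight = 83.
Sort by position and accumulate weight:
  km 27 (Midtown, w=40) → cum 40
  km 30 (Northgate, w=10) → cum 50
  km 31 (Eastvale, w=6) → cum 56
  km 39 (Southcross, w=40) → cum 96  ≥ 83 → median here
  km 47 (Westmoor, w=70) → cum 166
Optimal location: km 39.

x = 39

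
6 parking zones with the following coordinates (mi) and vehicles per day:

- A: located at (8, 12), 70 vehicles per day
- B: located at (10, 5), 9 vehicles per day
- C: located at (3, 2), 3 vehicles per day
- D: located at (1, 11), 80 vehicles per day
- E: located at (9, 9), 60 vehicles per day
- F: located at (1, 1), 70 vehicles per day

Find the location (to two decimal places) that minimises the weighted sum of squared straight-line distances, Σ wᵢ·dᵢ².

(4.62, 8.15)

The minimiser of Σwᵢ‖p−pᵢ‖² is the weighted centroid p* = (Σwᵢpᵢ)/(Σwᵢ).
Σwᵢ = 292.
Σwᵢxᵢ = 70·8 + 9·10 + 3·3 + 80·1 + 60·9 + 70·1 = 1349.
Σwᵢyᵢ = 70·12 + 9·5 + 3·2 + 80·11 + 60·9 + 70·1 = 2381.
x* = 1349/292 = 4.62, y* = 2381/292 = 8.15.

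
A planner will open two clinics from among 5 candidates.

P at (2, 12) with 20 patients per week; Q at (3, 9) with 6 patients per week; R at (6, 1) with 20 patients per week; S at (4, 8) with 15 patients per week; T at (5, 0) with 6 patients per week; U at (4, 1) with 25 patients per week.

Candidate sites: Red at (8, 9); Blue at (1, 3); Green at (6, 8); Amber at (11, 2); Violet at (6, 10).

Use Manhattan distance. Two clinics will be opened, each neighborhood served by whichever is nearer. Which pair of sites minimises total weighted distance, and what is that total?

{Blue, Violet}, total 511

Evaluate every pair (each demand assigned to the nearer of the two):
  {Blue, Violet}: total = 511
  {Blue, Green}: total = 521
  {Amber, Violet}: total = 572
  {Green, Amber}: total = 582
  {Red, Blue}: total = 592
  {Green, Violet}: total = 593
  {Red, Green}: total = 633
  {Red, Amber}: total = 653
  {Blue, Amber}: total = 655
  {Red, Violet}: total = 725
Best pair: {Blue, Violet} with total 511.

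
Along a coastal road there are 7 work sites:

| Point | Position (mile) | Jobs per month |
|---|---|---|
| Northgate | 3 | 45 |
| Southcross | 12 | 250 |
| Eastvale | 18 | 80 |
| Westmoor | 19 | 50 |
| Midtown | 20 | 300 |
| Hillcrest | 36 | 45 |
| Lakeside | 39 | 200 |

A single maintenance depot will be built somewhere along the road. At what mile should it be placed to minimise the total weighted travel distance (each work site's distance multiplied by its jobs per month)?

x = 20

For a sum of weighted absolute distances on a line, the optimum is the weighted median (not the mean). Total weight W = 970; half-weight = 485.
Sort by position and accumulate weight:
  mile 3 (Northgate, w=45) → cum 45
  mile 12 (Southcross, w=250) → cum 295
  mile 18 (Eastvale, w=80) → cum 375
  mile 19 (Westmoor, w=50) → cum 425
  mile 20 (Midtown, w=300) → cum 725  ≥ 485 → median here
  mile 36 (Hillcrest, w=45) → cum 770
  mile 39 (Lakeside, w=200) → cum 970
Optimal location: mile 20.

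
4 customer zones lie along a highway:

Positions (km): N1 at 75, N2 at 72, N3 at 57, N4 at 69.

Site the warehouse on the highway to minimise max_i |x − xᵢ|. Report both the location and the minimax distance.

The 1-center on a line is the midpoint of the two extreme points: leftmost at 57, rightmost at 75.
Optimal location = (57 + 75)/2 = 66; maximum distance = (75 − 57)/2 = 9.

location 66, max distance 9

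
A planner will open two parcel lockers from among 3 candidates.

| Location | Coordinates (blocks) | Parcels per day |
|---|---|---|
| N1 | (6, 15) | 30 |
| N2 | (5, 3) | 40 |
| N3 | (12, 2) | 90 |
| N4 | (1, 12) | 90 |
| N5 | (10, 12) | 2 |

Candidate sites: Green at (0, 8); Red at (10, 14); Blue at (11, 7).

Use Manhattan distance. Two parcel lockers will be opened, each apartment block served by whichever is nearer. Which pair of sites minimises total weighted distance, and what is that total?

Evaluate every pair (each demand assigned to the nearer of the two):
  {Green, Blue}: total = 1792
  {Red, Blue}: total = 2084
  {Green, Red}: total = 2264
Best pair: {Green, Blue} with total 1792.

{Green, Blue}, total 1792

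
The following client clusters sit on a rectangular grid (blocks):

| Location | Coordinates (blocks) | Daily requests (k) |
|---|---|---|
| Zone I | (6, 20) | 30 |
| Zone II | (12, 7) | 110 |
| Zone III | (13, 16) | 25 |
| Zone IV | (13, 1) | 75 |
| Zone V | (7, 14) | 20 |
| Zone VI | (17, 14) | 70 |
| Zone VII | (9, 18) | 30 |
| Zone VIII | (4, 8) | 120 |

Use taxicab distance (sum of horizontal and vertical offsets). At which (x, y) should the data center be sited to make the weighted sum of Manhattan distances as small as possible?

(12, 8)

Manhattan distance separates: Σwᵢ(|x−xᵢ|+|y−yᵢ|) = Σwᵢ|x−xᵢ| + Σwᵢ|y−yᵢ|, so x and y are optimised independently as 1-D weighted medians.
Total weight W = 480; half = 240.
x-coordinate, sorted with cumulative weight:
  x=4 (Zone VIII, w=120) cum 120
  x=6 (Zone I, w=30) cum 150
  x=7 (Zone V, w=20) cum 170
  x=9 (Zone VII, w=30) cum 200
  x=12 (Zone II, w=110) cum 310  ← median
  x=13 (Zone III, w=25) cum 335
  x=13 (Zone IV, w=75) cum 410
  x=17 (Zone VI, w=70) cum 480
⇒ x* = 12
y-coordinate, sorted with cumulative weight:
  y=1 (Zone IV, w=75) cum 75
  y=7 (Zone II, w=110) cum 185
  y=8 (Zone VIII, w=120) cum 305  ← median
  y=14 (Zone V, w=20) cum 325
  y=14 (Zone VI, w=70) cum 395
  y=16 (Zone III, w=25) cum 420
  y=18 (Zone VII, w=30) cum 450
  y=20 (Zone I, w=30) cum 480
⇒ y* = 8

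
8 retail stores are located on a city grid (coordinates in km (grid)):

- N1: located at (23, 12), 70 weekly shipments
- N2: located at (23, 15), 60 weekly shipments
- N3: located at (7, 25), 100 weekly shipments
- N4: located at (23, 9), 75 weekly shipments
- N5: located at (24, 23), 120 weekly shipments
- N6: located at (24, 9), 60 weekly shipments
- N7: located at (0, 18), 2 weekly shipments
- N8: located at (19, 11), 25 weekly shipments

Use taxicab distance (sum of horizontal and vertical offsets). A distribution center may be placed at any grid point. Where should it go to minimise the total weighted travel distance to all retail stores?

Manhattan distance separates: Σwᵢ(|x−xᵢ|+|y−yᵢ|) = Σwᵢ|x−xᵢ| + Σwᵢ|y−yᵢ|, so x and y are optimised independently as 1-D weighted medians.
Total weight W = 512; half = 256.
x-coordinate, sorted with cumulative weight:
  x=0 (N7, w=2) cum 2
  x=7 (N3, w=100) cum 102
  x=19 (N8, w=25) cum 127
  x=23 (N1, w=70) cum 197
  x=23 (N2, w=60) cum 257  ← median
  x=23 (N4, w=75) cum 332
  x=24 (N5, w=120) cum 452
  x=24 (N6, w=60) cum 512
⇒ x* = 23
y-coordinate, sorted with cumulative weight:
  y=9 (N4, w=75) cum 75
  y=9 (N6, w=60) cum 135
  y=11 (N8, w=25) cum 160
  y=12 (N1, w=70) cum 230
  y=15 (N2, w=60) cum 290  ← median
  y=18 (N7, w=2) cum 292
  y=23 (N5, w=120) cum 412
  y=25 (N3, w=100) cum 512
⇒ y* = 15

(23, 15)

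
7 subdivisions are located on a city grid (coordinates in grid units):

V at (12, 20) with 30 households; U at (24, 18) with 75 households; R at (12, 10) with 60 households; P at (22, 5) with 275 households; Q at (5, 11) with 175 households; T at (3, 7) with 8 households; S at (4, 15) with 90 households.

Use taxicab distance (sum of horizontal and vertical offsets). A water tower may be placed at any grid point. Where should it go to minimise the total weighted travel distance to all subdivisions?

(12, 11)

Manhattan distance separates: Σwᵢ(|x−xᵢ|+|y−yᵢ|) = Σwᵢ|x−xᵢ| + Σwᵢ|y−yᵢ|, so x and y are optimised independently as 1-D weighted medians.
Total weight W = 713; half = 356.5.
x-coordinate, sorted with cumulative weight:
  x=3 (T, w=8) cum 8
  x=4 (S, w=90) cum 98
  x=5 (Q, w=175) cum 273
  x=12 (V, w=30) cum 303
  x=12 (R, w=60) cum 363  ← median
  x=22 (P, w=275) cum 638
  x=24 (U, w=75) cum 713
⇒ x* = 12
y-coordinate, sorted with cumulative weight:
  y=5 (P, w=275) cum 275
  y=7 (T, w=8) cum 283
  y=10 (R, w=60) cum 343
  y=11 (Q, w=175) cum 518  ← median
  y=15 (S, w=90) cum 608
  y=18 (U, w=75) cum 683
  y=20 (V, w=30) cum 713
⇒ y* = 11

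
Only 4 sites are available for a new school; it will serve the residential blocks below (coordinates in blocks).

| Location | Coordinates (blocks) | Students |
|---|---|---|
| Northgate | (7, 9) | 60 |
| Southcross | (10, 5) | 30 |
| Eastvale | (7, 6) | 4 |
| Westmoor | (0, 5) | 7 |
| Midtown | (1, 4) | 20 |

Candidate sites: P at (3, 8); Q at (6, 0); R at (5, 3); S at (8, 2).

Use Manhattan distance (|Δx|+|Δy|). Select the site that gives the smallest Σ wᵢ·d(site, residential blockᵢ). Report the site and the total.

P, total 786 blocks

Total weighted distance at each candidate:
  P (3, 8): total = 786
  Q (6, 0): total = 1155
  R (5, 3): total = 859
  S (8, 2): total = 907
Minimum is at P with total 786 blocks.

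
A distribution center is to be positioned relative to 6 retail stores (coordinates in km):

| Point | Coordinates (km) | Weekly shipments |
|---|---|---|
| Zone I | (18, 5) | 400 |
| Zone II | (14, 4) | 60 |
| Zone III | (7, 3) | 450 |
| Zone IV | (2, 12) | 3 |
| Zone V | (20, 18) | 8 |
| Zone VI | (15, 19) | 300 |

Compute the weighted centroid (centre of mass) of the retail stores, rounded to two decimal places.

The minimiser of Σwᵢ‖p−pᵢ‖² is the weighted centroid p* = (Σwᵢpᵢ)/(Σwᵢ).
Σwᵢ = 1221.
Σwᵢxᵢ = 400·18 + 60·14 + 450·7 + 3·2 + 8·20 + 300·15 = 15856.
Σwᵢyᵢ = 400·5 + 60·4 + 450·3 + 3·12 + 8·18 + 300·19 = 9470.
x* = 15856/1221 = 12.99, y* = 9470/1221 = 7.76.

(12.99, 7.76)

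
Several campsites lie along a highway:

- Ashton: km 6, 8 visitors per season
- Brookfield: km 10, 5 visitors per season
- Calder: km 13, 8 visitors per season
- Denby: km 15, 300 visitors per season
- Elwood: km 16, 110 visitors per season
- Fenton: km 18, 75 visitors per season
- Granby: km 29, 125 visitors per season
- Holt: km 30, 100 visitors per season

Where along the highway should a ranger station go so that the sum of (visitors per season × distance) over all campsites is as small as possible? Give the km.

For a sum of weighted absolute distances on a line, the optimum is the weighted median (not the mean). Total weight W = 731; half-weight = 365.5.
Sort by position and accumulate weight:
  km 6 (Ashton, w=8) → cum 8
  km 10 (Brookfield, w=5) → cum 13
  km 13 (Calder, w=8) → cum 21
  km 15 (Denby, w=300) → cum 321
  km 16 (Elwood, w=110) → cum 431  ≥ 365.5 → median here
  km 18 (Fenton, w=75) → cum 506
  km 29 (Granby, w=125) → cum 631
  km 30 (Holt, w=100) → cum 731
Optimal location: km 16.

x = 16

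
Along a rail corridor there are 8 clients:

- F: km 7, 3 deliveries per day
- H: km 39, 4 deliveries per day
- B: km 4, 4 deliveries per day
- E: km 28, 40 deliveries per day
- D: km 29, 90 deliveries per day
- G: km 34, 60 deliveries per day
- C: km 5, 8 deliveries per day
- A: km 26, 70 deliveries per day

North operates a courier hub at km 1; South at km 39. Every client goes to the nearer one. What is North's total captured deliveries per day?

15

The indifferent point is the midpoint (1+39)/2 = 20; clients left of it (closer to North at 1) go to North, those right go to South.
  B at 4 (w=4) → North
  C at 5 (w=8) → North
  F at 7 (w=3) → North
  A at 26 (w=70) → South
  E at 28 (w=40) → South
  D at 29 (w=90) → South
  G at 34 (w=60) → South
  H at 39 (w=4) → South
North captures 15; South captures 264.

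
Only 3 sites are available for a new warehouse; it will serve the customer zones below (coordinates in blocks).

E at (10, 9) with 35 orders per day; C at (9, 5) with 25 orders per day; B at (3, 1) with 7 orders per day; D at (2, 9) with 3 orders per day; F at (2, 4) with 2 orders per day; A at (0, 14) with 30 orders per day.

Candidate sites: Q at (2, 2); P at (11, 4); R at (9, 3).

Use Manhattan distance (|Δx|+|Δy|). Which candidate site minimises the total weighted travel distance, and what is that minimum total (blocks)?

Total weighted distance at each candidate:
  Q (2, 2): total = 1234
  P (11, 4): total = 1052
  R (9, 3): total = 1006
Minimum is at R with total 1006 blocks.

R, total 1006 blocks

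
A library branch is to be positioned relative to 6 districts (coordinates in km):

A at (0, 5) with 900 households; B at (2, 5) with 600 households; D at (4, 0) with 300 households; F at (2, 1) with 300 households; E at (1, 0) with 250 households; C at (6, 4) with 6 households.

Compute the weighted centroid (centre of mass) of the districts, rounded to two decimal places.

The minimiser of Σwᵢ‖p−pᵢ‖² is the weighted centroid p* = (Σwᵢpᵢ)/(Σwᵢ).
Σwᵢ = 2356.
Σwᵢxᵢ = 900·0 + 600·2 + 300·4 + 300·2 + 250·1 + 6·6 = 3286.
Σwᵢyᵢ = 900·5 + 600·5 + 300·0 + 300·1 + 250·0 + 6·4 = 7824.
x* = 3286/2356 = 1.39, y* = 7824/2356 = 3.32.

(1.39, 3.32)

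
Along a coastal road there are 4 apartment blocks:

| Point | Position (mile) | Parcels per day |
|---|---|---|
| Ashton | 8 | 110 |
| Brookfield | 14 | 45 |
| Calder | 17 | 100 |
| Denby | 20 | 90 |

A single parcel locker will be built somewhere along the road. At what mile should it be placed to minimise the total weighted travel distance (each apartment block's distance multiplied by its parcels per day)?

x = 17

For a sum of weighted absolute distances on a line, the optimum is the weighted median (not the mean). Total weight W = 345; half-weight = 172.5.
Sort by position and accumulate weight:
  mile 8 (Ashton, w=110) → cum 110
  mile 14 (Brookfield, w=45) → cum 155
  mile 17 (Calder, w=100) → cum 255  ≥ 172.5 → median here
  mile 20 (Denby, w=90) → cum 345
Optimal location: mile 17.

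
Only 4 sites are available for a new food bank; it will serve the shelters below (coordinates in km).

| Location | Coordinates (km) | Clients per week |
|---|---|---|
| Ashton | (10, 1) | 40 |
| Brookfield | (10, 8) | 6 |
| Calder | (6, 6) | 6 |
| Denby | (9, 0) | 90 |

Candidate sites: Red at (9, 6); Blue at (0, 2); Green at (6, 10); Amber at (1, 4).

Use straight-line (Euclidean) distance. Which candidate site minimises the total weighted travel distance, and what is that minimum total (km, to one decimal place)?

Red, total 775.4 km

Total weighted distance at each candidate:
  Red (9, 6): total = 775.4
  Blue (0, 2): total = 1345.0
  Green (6, 10): total = 1384.4
  Amber (1, 4): total = 1275.9
Minimum is at Red with total 775.4 km.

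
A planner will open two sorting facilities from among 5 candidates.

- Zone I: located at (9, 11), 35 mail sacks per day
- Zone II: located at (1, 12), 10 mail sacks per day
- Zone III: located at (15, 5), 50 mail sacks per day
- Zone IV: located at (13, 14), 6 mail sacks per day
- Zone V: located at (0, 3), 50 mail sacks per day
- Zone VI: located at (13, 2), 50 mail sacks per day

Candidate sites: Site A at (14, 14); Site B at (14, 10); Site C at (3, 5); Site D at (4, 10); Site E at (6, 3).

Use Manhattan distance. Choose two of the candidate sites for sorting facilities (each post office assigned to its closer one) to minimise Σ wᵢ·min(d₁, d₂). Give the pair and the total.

{Site B, Site C}, total 1330

Evaluate every pair (each demand assigned to the nearer of the two):
  {Site B, Site C}: total = 1330
  {Site B, Site E}: total = 1380
  {Site D, Site E}: total = 1588
  {Site B, Site D}: total = 1590
  {Site A, Site E}: total = 1626
  {Site A, Site C}: total = 1776
  {Site C, Site E}: total = 1783
  {Site C, Site D}: total = 1838
  {Site A, Site D}: total = 1966
  {Site A, Site B}: total = 2166
Best pair: {Site B, Site C} with total 1330.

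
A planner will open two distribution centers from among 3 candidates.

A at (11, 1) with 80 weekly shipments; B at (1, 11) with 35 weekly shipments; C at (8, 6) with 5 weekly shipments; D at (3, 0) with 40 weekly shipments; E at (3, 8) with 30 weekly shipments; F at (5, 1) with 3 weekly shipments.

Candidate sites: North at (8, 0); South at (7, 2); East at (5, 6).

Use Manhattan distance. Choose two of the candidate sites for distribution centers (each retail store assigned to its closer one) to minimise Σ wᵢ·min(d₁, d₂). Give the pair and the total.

{North, East}, total 982

Evaluate every pair (each demand assigned to the nearer of the two):
  {North, East}: total = 982
  {South, East}: total = 1099
  {North, South}: total = 1379
Best pair: {North, East} with total 982.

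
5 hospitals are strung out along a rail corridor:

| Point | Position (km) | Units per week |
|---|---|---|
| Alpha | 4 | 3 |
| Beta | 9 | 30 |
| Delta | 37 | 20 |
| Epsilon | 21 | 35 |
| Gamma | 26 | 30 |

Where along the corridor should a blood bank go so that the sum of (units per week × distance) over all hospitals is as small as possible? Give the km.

x = 21

For a sum of weighted absolute distances on a line, the optimum is the weighted median (not the mean). Total weight W = 118; half-weight = 59.
Sort by position and accumulate weight:
  km 4 (Alpha, w=3) → cum 3
  km 9 (Beta, w=30) → cum 33
  km 21 (Epsilon, w=35) → cum 68  ≥ 59 → median here
  km 26 (Gamma, w=30) → cum 98
  km 37 (Delta, w=20) → cum 118
Optimal location: km 21.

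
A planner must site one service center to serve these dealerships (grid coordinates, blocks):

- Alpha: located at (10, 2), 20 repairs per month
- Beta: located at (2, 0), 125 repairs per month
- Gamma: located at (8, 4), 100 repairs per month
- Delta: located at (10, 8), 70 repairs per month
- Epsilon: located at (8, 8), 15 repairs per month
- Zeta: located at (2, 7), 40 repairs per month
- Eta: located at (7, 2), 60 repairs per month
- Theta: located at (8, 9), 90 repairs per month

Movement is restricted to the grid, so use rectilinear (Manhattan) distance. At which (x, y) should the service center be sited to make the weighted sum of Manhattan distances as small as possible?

(8, 4)

Manhattan distance separates: Σwᵢ(|x−xᵢ|+|y−yᵢ|) = Σwᵢ|x−xᵢ| + Σwᵢ|y−yᵢ|, so x and y are optimised independently as 1-D weighted medians.
Total weight W = 520; half = 260.
x-coordinate, sorted with cumulative weight:
  x=2 (Beta, w=125) cum 125
  x=2 (Zeta, w=40) cum 165
  x=7 (Eta, w=60) cum 225
  x=8 (Gamma, w=100) cum 325  ← median
  x=8 (Epsilon, w=15) cum 340
  x=8 (Theta, w=90) cum 430
  x=10 (Alpha, w=20) cum 450
  x=10 (Delta, w=70) cum 520
⇒ x* = 8
y-coordinate, sorted with cumulative weight:
  y=0 (Beta, w=125) cum 125
  y=2 (Alpha, w=20) cum 145
  y=2 (Eta, w=60) cum 205
  y=4 (Gamma, w=100) cum 305  ← median
  y=7 (Zeta, w=40) cum 345
  y=8 (Delta, w=70) cum 415
  y=8 (Epsilon, w=15) cum 430
  y=9 (Theta, w=90) cum 520
⇒ y* = 4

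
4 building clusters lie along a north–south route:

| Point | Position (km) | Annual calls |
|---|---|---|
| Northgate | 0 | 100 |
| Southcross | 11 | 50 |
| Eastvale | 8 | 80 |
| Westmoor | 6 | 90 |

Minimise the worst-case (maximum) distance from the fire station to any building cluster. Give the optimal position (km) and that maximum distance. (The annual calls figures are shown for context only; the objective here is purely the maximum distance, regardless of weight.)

location 5.5, max distance 5.5

The 1-center on a line is the midpoint of the two extreme points: leftmost at 0, rightmost at 11.
Optimal location = (0 + 11)/2 = 5.5; maximum distance = (11 − 0)/2 = 5.5.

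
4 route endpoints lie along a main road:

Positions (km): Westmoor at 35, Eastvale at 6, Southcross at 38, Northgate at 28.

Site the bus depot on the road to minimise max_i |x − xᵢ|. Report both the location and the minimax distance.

The 1-center on a line is the midpoint of the two extreme points: leftmost at 6, rightmost at 38.
Optimal location = (6 + 38)/2 = 22; maximum distance = (38 − 6)/2 = 16.

location 22, max distance 16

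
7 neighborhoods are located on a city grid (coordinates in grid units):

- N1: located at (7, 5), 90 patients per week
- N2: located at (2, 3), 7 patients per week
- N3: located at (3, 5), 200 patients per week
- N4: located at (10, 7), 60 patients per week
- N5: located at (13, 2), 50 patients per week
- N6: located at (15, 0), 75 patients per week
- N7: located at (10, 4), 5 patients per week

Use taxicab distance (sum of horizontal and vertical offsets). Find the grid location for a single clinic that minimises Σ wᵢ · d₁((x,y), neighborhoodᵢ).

(7, 5)

Manhattan distance separates: Σwᵢ(|x−xᵢ|+|y−yᵢ|) = Σwᵢ|x−xᵢ| + Σwᵢ|y−yᵢ|, so x and y are optimised independently as 1-D weighted medians.
Total weight W = 487; half = 243.5.
x-coordinate, sorted with cumulative weight:
  x=2 (N2, w=7) cum 7
  x=3 (N3, w=200) cum 207
  x=7 (N1, w=90) cum 297  ← median
  x=10 (N4, w=60) cum 357
  x=10 (N7, w=5) cum 362
  x=13 (N5, w=50) cum 412
  x=15 (N6, w=75) cum 487
⇒ x* = 7
y-coordinate, sorted with cumulative weight:
  y=0 (N6, w=75) cum 75
  y=2 (N5, w=50) cum 125
  y=3 (N2, w=7) cum 132
  y=4 (N7, w=5) cum 137
  y=5 (N1, w=90) cum 227
  y=5 (N3, w=200) cum 427  ← median
  y=7 (N4, w=60) cum 487
⇒ y* = 5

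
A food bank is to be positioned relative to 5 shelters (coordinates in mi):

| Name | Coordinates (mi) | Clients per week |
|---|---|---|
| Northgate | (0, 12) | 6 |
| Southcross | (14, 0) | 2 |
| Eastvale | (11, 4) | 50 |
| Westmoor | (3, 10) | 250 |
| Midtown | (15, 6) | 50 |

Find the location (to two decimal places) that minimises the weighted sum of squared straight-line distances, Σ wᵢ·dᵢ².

The minimiser of Σwᵢ‖p−pᵢ‖² is the weighted centroid p* = (Σwᵢpᵢ)/(Σwᵢ).
Σwᵢ = 358.
Σwᵢxᵢ = 6·0 + 2·14 + 50·11 + 250·3 + 50·15 = 2078.
Σwᵢyᵢ = 6·12 + 2·0 + 50·4 + 250·10 + 50·6 = 3072.
x* = 2078/358 = 5.80, y* = 3072/358 = 8.58.

(5.80, 8.58)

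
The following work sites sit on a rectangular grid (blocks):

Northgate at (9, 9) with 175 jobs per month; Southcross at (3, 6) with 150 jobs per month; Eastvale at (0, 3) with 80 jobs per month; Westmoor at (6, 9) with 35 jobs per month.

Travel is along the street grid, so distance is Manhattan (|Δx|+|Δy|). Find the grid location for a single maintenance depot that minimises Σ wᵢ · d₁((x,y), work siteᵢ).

Manhattan distance separates: Σwᵢ(|x−xᵢ|+|y−yᵢ|) = Σwᵢ|x−xᵢ| + Σwᵢ|y−yᵢ|, so x and y are optimised independently as 1-D weighted medians.
Total weight W = 440; half = 220.
x-coordinate, sorted with cumulative weight:
  x=0 (Eastvale, w=80) cum 80
  x=3 (Southcross, w=150) cum 230  ← median
  x=6 (Westmoor, w=35) cum 265
  x=9 (Northgate, w=175) cum 440
⇒ x* = 3
y-coordinate, sorted with cumulative weight:
  y=3 (Eastvale, w=80) cum 80
  y=6 (Southcross, w=150) cum 230  ← median
  y=9 (Northgate, w=175) cum 405
  y=9 (Westmoor, w=35) cum 440
⇒ y* = 6

(3, 6)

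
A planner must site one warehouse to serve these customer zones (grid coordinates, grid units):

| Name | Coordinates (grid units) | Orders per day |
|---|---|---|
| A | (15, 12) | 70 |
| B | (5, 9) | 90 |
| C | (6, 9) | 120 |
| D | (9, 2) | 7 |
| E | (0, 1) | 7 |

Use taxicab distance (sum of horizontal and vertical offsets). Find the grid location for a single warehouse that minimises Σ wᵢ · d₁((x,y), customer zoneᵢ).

(6, 9)

Manhattan distance separates: Σwᵢ(|x−xᵢ|+|y−yᵢ|) = Σwᵢ|x−xᵢ| + Σwᵢ|y−yᵢ|, so x and y are optimised independently as 1-D weighted medians.
Total weight W = 294; half = 147.
x-coordinate, sorted with cumulative weight:
  x=0 (E, w=7) cum 7
  x=5 (B, w=90) cum 97
  x=6 (C, w=120) cum 217  ← median
  x=9 (D, w=7) cum 224
  x=15 (A, w=70) cum 294
⇒ x* = 6
y-coordinate, sorted with cumulative weight:
  y=1 (E, w=7) cum 7
  y=2 (D, w=7) cum 14
  y=9 (B, w=90) cum 104
  y=9 (C, w=120) cum 224  ← median
  y=12 (A, w=70) cum 294
⇒ y* = 9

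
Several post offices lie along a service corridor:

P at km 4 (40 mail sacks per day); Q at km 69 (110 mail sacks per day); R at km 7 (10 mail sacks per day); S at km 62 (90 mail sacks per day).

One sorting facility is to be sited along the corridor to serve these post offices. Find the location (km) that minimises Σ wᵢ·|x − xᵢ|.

For a sum of weighted absolute distances on a line, the optimum is the weighted median (not the mean). Total weight W = 250; half-weight = 125.
Sort by position and accumulate weight:
  km 4 (P, w=40) → cum 40
  km 7 (R, w=10) → cum 50
  km 62 (S, w=90) → cum 140  ≥ 125 → median here
  km 69 (Q, w=110) → cum 250
Optimal location: km 62.

x = 62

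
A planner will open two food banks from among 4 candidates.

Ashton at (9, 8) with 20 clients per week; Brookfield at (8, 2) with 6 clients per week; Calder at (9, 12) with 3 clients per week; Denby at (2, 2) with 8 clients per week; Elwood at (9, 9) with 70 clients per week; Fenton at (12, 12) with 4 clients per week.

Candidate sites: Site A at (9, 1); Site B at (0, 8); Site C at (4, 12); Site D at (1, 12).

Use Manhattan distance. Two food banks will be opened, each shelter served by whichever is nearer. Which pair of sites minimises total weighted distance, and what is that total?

{Site A, Site C}, total 823

Evaluate every pair (each demand assigned to the nearer of the two):
  {Site A, Site C}: total = 823
  {Site A, Site D}: total = 844
  {Site A, Site B}: total = 865
  {Site B, Site C}: total = 935
  {Site C, Site D}: total = 959
  {Site B, Site D}: total = 1096
Best pair: {Site A, Site C} with total 823.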